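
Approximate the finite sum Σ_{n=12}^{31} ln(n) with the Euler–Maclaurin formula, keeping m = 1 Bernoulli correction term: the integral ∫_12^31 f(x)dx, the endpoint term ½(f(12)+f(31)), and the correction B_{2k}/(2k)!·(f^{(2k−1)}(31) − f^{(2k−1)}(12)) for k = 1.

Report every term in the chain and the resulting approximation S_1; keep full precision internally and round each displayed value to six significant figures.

S_1 ≈ 60.5899

Integral: ∫_12^31 ln(x) dx = 57.6347.
½[f(12) + f(31)] = ½[2.48491 + 3.43399] = 2.95945.
Integral + boundary = 60.5942.
k=1: B_{2}/(2)! × [f^{(1)}(31) − f^{(1)}(12)] = 1/12 × (0.0322581 − 0.0833333) = -0.00425627.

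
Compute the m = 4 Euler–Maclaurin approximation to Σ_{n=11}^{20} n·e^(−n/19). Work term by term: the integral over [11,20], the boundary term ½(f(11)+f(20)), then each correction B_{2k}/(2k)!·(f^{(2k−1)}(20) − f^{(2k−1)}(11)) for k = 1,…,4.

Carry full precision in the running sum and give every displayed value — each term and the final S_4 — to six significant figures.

∫_11^20 x·e^(−x/19) dx evaluates to 60.8558.
Endpoint term: (f(11) + f(20))/2 = (6.16537 + 6.98036)/2 = 6.57286.
So far: 67.4287.
Correction k=1: B_{2}/2! · (f^{(1)}(20) − f^{(1)}(11)) = 1/12 · (-0.0183694 − 0.235995) = -0.0211970.
After k=1: 67.4075.
Correction k=2: B_{4}/4! · (f^{(3)}(20) − f^{(3)}(11)) = −1/720 · (0.00188273 − 0.00375892) = 2.60582e-06.
After k=2: 67.4075.
Correction k=3: B_{6}/6! · (f^{(5)}(20) − f^{(5)}(11)) = 1/30240 · (1.05716e-05 − 1.90142e-05) = -2.79186e-10.
After k=3: 67.4075.
Correction k=4: B_{8}/8! · (f^{(7)}(20) − f^{(7)}(11)) = −1/1209600 · (4.41216e-08 − 7.64982e-08) = 2.67663e-14.

S_4 ≈ 67.4075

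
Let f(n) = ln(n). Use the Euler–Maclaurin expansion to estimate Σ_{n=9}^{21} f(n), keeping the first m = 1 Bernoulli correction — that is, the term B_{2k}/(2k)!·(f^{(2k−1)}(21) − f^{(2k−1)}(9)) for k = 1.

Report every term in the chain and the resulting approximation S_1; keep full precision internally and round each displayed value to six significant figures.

S_1 ≈ 34.7755

Integral: ∫_9^21 ln(x) dx = 32.1599.
Boundary: ½(f(9) + f(21)) = ½(2.19722 + 3.04452) = 2.62087.
Integral + boundary = 34.7808.
k=1: B_{2}/(2)! × [f^{(1)}(21) − f^{(1)}(9)] = 1/12 × (0.0476190 − 0.111111) = -0.00529101.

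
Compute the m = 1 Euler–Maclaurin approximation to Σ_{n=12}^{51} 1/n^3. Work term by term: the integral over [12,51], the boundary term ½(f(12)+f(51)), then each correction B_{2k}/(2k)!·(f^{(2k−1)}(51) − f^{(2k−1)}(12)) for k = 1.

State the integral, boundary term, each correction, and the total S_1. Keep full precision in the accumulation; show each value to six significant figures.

Integral: ∫_12^51 1/x^3 dx = 0.00327999.
Endpoint term: (f(12) + f(51))/2 = (0.000578704 + 7.53858e-06)/2 = 0.000293121.
Running total after boundary: 0.00357311.
Order-1 term: 1/12 · (-4.43446e-07 − (-0.000144676)) = 1.20194e-05.

S_1 ≈ 0.00358513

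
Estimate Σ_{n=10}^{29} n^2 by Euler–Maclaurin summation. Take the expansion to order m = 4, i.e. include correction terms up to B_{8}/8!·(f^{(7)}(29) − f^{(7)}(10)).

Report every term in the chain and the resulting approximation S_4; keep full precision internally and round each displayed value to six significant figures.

The integral term ∫_10^29 x^2 dx = 7796.33.
Endpoint term: (f(10) + f(29))/2 = (100.000 + 841.000)/2 = 470.500.
Running total after boundary: 8266.83.
Correction k=1: B_{2}/2! · (f^{(1)}(29) − f^{(1)}(10)) = 1/12 · (58.0000 − 20.0000) = 3.16667.
After k=1: 8270.00.
Correction k=2: B_{4}/4! · (f^{(3)}(29) − f^{(3)}(10)) = −1/720 · (0.00000 − 0.00000) = 0.00000.
After k=2: 8270.00.
Correction k=3: B_{6}/6! · (f^{(5)}(29) − f^{(5)}(10)) = 1/30240 · (0.00000 − 0.00000) = 0.00000.
After k=3: 8270.00.
Correction k=4: B_{8}/8! · (f^{(7)}(29) − f^{(7)}(10)) = −1/1209600 · (0.00000 − 0.00000) = 0.00000.

S_4 ≈ 8270.00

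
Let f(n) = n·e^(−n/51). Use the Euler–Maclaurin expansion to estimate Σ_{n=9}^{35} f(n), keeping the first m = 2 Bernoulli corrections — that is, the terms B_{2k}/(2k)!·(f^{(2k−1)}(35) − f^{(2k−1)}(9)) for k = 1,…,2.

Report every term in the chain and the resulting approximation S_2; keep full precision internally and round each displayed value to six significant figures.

S_2 ≈ 369.378

Integral: ∫_9^35 x·e^(−x/51) dx = 356.840.
½[f(9) + f(35)] = ½[7.54401 + 17.6207] = 12.5823.
Integral + boundary = 369.422.
Correction k=1: B_{2}/2! · (f^{(1)}(35) − f^{(1)}(9)) = 1/12 · (0.157945 − 0.690302) = -0.0443631.
After k=1: 369.378.
Correction k=2: B_{4}/4! · (f^{(3)}(35) − f^{(3)}(9)) = −1/720 · (0.000447843 − 0.000909938) = 6.41798e-07.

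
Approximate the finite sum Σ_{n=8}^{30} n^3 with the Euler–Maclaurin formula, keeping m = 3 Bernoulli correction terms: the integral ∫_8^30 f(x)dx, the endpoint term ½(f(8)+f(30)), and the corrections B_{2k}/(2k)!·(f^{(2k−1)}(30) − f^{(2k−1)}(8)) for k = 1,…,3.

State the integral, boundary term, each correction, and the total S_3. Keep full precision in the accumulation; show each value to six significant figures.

∫_8^30 x^3 dx evaluates to 201476.
Endpoint term: (f(8) + f(30))/2 = (512.000 + 27000.0)/2 = 13756.0.
So far: 215232.
Order-1 term: 1/12 · (2700.00 − 192.000) = 209.000.
After k=1: 215441.
Order-2 term: −1/720 · (6.00000 − 6.00000) = 0.00000.
After k=2: 215441.
Order-3 term: 1/30240 · (0.00000 − 0.00000) = 0.00000.

S_3 ≈ 215441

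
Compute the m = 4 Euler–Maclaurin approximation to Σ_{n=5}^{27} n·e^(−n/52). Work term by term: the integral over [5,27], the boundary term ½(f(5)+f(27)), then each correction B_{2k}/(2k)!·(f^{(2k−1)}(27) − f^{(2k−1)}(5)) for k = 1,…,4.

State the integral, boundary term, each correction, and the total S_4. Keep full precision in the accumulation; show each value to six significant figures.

The integral term ∫_5^27 x·e^(−x/52) dx = 248.103.
Endpoint term: (f(5) + f(27))/2 = (4.54162 + 16.0644)/2 = 10.3030.
Integral + boundary = 258.406.
k=1: B_{2}/(2)! × [f^{(1)}(27) − f^{(1)}(5)] = 1/12 × (0.286047 − 0.820985) = -0.0445782.
After k=1: 258.362.
k=2: B_{4}/(4)! × [f^{(3)}(27) − f^{(3)}(5)] = −1/720 × (0.000545859 − 0.000975456) = 5.96663e-07.
After k=2: 258.362.
k=3: B_{6}/(6)! × [f^{(5)}(27) − f^{(5)}(5)] = 1/30240 × (3.64620e-07 − 6.09206e-07) = -8.08818e-12.
After k=3: 258.362.
k=4: B_{8}/(8)! × [f^{(7)}(27) − f^{(7)}(5)] = −1/1209600 × (1.95033e-10 − 3.17185e-10) = 1.00985e-16.

S_4 ≈ 258.362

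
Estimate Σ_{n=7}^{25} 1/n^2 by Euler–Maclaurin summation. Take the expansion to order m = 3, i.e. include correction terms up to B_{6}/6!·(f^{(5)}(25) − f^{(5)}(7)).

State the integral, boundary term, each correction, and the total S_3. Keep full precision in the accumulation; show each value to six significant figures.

S_3 ≈ 0.114335

Integral: ∫_7^25 1/x^2 dx = 0.102857.
Boundary: ½(f(7) + f(25)) = ½(0.0204082 + 0.00160000) = 0.0110041.
So far: 0.113861.
k=1: B_{2}/(2)! × [f^{(1)}(25) − f^{(1)}(7)] = 1/12 × (-0.000128000 − (-0.00583090)) = 0.000475242.
Partial sum through k=1: 0.114336.
k=2: B_{4}/(4)! × [f^{(3)}(25) − f^{(3)}(7)] = −1/720 × (-2.45760e-06 − (-0.00142798)) = -1.97989e-06.
Partial sum through k=2: 0.114334.
k=3: B_{6}/(6)! × [f^{(5)}(25) − f^{(5)}(7)] = 1/30240 × (-1.17965e-07 − (-0.000874271)) = 2.89072e-08.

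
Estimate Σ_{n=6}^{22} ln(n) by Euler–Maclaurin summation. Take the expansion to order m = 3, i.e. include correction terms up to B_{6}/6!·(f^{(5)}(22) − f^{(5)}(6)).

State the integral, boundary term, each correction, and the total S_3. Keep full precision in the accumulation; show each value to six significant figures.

S_3 ≈ 43.6837

The integral term ∫_6^22 ln(x) dx = 41.2524.
Endpoint term: (f(6) + f(22))/2 = (1.79176 + 3.09104)/2 = 2.44140.
Running total after boundary: 43.6938.
Correction k=1: B_{2}/2! · (f^{(1)}(22) − f^{(1)}(6)) = 1/12 · (0.0454545 − 0.166667) = -0.0101010.
Running total after k=1: 43.6837.
Correction k=2: B_{4}/4! · (f^{(3)}(22) − f^{(3)}(6)) = −1/720 · (0.000187829 − 0.00925926) = 1.25992e-05.
Running total after k=2: 43.6837.
Correction k=3: B_{6}/6! · (f^{(5)}(22) − f^{(5)}(6)) = 1/30240 · (4.65691e-06 − 0.00308642) = -1.01910e-07.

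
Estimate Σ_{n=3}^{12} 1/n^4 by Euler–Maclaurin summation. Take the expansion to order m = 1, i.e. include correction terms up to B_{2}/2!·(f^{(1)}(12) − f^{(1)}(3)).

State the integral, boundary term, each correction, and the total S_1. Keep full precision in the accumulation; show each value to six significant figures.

S_1 ≈ 0.0197201

∫_3^12 1/x^4 dx evaluates to 0.0121528.
½[f(3) + f(12)] = ½[0.0123457 + 4.82253e-05] = 0.00619695.
So far: 0.0183497.
Order-1 term: 1/12 · (-1.60751e-05 − (-0.0164609)) = 0.00137040.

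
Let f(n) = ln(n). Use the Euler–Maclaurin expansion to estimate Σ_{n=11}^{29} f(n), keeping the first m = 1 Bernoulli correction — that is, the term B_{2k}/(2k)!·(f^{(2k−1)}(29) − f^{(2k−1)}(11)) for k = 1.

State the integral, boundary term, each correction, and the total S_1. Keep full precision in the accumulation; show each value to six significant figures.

S_1 ≈ 56.1526

∫_11^29 ln(x) dx evaluates to 53.2747.
Endpoint term: (f(11) + f(29))/2 = (2.39790 + 3.36730)/2 = 2.88260.
Running total after boundary: 56.1573.
Correction k=1: B_{2}/2! · (f^{(1)}(29) − f^{(1)}(11)) = 1/12 · (0.0344828 − 0.0909091) = -0.00470219.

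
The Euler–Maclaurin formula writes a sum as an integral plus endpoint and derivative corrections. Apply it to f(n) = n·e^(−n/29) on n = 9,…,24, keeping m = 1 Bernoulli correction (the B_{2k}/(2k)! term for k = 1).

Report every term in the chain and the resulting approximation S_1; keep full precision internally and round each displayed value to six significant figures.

S_1 ≈ 144.661

∫_9^24 x·e^(−x/29) dx evaluates to 136.152.
Boundary: ½(f(9) + f(24)) = ½(6.59875 + 10.4905) = 8.54461.
Integral + boundary = 144.697.
Order-1 term: 1/12 · (0.0753626 − 0.505651) = -0.0358574.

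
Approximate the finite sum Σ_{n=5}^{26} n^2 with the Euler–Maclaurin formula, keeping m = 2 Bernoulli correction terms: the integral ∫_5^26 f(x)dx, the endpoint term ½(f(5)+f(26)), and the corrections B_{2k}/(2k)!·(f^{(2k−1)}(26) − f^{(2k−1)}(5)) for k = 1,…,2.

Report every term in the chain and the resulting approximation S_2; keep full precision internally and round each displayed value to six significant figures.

∫_5^26 x^2 dx evaluates to 5817.00.
Endpoint term: (f(5) + f(26))/2 = (25.0000 + 676.000)/2 = 350.500.
Integral + boundary = 6167.50.
Order-1 term: 1/12 · (52.0000 − 10.0000) = 3.50000.
After k=1: 6171.00.
Order-2 term: −1/720 · (0.00000 − 0.00000) = 0.00000.

S_2 ≈ 6171.00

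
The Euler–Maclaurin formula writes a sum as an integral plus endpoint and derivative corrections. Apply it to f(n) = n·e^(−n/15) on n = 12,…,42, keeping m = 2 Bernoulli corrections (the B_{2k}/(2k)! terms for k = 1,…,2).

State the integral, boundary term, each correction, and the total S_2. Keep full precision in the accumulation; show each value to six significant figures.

S_2 ≈ 133.942

Integral: ∫_12^42 x·e^(−x/15) dx = 129.986.
Endpoint term: (f(12) + f(42))/2 = (5.39195 + 2.55402)/2 = 3.97299.
Integral + boundary = 133.959.
k=1: B_{2}/(2)! × [f^{(1)}(42) − f^{(1)}(12)] = 1/12 × (-0.109458 − 0.0898658) = -0.0166103.
Partial sum through k=1: 133.942.
k=2: B_{4}/(4)! × [f^{(3)}(42) − f^{(3)}(12)] = −1/720 × (5.40534e-05 − 0.00439344) = 6.02692e-06.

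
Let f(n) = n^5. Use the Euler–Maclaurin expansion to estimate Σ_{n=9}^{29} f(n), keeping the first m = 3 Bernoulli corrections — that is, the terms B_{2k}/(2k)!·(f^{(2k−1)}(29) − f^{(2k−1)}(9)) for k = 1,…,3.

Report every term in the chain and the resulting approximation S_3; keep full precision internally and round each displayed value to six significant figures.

S_3 ≈ 1.09626e+08

∫_9^29 x^5 dx evaluates to 9.90486e+07.
½[f(9) + f(29)] = ½[59049.0 + 2.05111e+07] = 1.02851e+07.
Integral + boundary = 1.09334e+08.
Order-1 term: 1/12 · (3.53640e+06 − 32805.0) = 291967.
Running total after k=1: 1.09626e+08.
Order-2 term: −1/720 · (50460.0 − 4860.00) = -63.3333.
Running total after k=2: 1.09626e+08.
Order-3 term: 1/30240 · (120.000 − 120.000) = 0.00000.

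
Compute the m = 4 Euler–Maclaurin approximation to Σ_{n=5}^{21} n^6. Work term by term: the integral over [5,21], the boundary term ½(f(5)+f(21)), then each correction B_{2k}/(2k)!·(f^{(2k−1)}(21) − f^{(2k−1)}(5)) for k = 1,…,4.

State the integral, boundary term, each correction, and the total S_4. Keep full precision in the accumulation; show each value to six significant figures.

∫_5^21 x^6 dx evaluates to 2.57287e+08.
½[f(5) + f(21)] = ½[15625.0 + 8.57661e+07] = 4.28909e+07.
Integral + boundary = 3.00178e+08.
k=1: B_{2}/(2)! × [f^{(1)}(21) − f^{(1)}(5)] = 1/12 × (2.45046e+07 − 18750.0) = 2.04049e+06.
After k=1: 3.02219e+08.
k=2: B_{4}/(4)! × [f^{(3)}(21) − f^{(3)}(5)] = −1/720 × (1.11132e+06 − 15000.0) = -1522.67.
After k=2: 3.02217e+08.
k=3: B_{6}/(6)! × [f^{(5)}(21) − f^{(5)}(5)] = 1/30240 × (15120.0 − 3600.00) = 0.380952.
After k=3: 3.02217e+08.
k=4: B_{8}/(8)! × [f^{(7)}(21) − f^{(7)}(5)] = −1/1209600 × (0.00000 − 0.00000) = 0.00000.

S_4 ≈ 3.02217e+08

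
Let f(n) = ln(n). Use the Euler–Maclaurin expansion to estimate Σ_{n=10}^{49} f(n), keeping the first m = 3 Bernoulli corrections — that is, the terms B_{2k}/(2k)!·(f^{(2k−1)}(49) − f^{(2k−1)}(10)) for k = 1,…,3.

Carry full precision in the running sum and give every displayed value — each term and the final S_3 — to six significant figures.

The integral term ∫_10^49 ln(x) dx = 128.673.
½[f(10) + f(49)] = ½[2.30259 + 3.89182] = 3.09720.
Integral + boundary = 131.771.
Correction k=1: B_{2}/2! · (f^{(1)}(49) − f^{(1)}(10)) = 1/12 · (0.0204082 − 0.100000) = -0.00663265.
After k=1: 131.764.
Correction k=2: B_{4}/4! · (f^{(3)}(49) − f^{(3)}(10)) = −1/720 · (1.69997e-05 − 0.00200000) = 2.75417e-06.
After k=2: 131.764.
Correction k=3: B_{6}/6! · (f^{(5)}(49) − f^{(5)}(10)) = 1/30240 · (8.49632e-08 − 0.000240000) = -7.93370e-09.

S_3 ≈ 131.764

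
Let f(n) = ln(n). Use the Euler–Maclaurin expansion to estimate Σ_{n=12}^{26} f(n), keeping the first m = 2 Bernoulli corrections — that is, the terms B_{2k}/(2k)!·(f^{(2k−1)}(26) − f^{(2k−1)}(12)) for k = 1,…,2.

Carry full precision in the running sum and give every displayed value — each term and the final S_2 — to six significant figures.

S_2 ≈ 43.7594

The integral term ∫_12^26 ln(x) dx = 40.8916.
Boundary: ½(f(12) + f(26)) = ½(2.48491 + 3.25810) = 2.87150.
So far: 43.7631.
k=1: B_{2}/(2)! × [f^{(1)}(26) − f^{(1)}(12)] = 1/12 × (0.0384615 − 0.0833333) = -0.00373932.
After k=1: 43.7594.
k=2: B_{4}/(4)! × [f^{(3)}(26) − f^{(3)}(12)] = −1/720 × (0.000113792 − 0.00115741) = 1.44947e-06.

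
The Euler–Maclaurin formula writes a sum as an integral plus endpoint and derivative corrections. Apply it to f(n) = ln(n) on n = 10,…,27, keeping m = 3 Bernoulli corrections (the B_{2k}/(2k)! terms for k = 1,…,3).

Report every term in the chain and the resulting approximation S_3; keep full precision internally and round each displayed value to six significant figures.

S_3 ≈ 51.7557

Integral: ∫_10^27 ln(x) dx = 48.9617.
Endpoint term: (f(10) + f(27))/2 = (2.30259 + 3.29584)/2 = 2.79921.
Running total after boundary: 51.7610.
k=1: B_{2}/(2)! × [f^{(1)}(27) − f^{(1)}(10)] = 1/12 × (0.0370370 − 0.100000) = -0.00524691.
Partial sum through k=1: 51.7557.
k=2: B_{4}/(4)! × [f^{(3)}(27) − f^{(3)}(10)] = −1/720 × (0.000101611 − 0.00200000) = 2.63665e-06.
Partial sum through k=2: 51.7557.
k=3: B_{6}/(6)! × [f^{(5)}(27) − f^{(5)}(10)] = 1/30240 × (1.67260e-06 − 0.000240000) = -7.88120e-09.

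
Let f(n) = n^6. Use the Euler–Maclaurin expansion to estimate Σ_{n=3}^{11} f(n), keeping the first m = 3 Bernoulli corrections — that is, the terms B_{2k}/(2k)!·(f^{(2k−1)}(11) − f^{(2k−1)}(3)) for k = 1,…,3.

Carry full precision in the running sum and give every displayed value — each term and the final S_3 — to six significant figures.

S_3 ≈ 3.74990e+06

The integral term ∫_3^11 x^6 dx = 2.78357e+06.
Boundary: ½(f(3) + f(11)) = ½(729.000 + 1.77156e+06) = 886145.
Running total after boundary: 3.66971e+06.
Order-1 term: 1/12 · (966306 − 1458.00) = 80404.0.
Partial sum through k=1: 3.75012e+06.
Order-2 term: −1/720 · (159720 − 3240.00) = -217.333.
Partial sum through k=2: 3.74990e+06.
Order-3 term: 1/30240 · (7920.00 − 2160.00) = 0.190476.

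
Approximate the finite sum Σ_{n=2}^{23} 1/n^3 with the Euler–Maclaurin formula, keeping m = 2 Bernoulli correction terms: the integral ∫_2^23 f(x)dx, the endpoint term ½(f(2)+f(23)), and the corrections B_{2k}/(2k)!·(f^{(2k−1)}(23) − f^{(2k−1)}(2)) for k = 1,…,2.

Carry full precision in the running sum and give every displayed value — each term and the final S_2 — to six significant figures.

S_2 ≈ 0.200918

The integral term ∫_2^23 1/x^3 dx = 0.124055.
Endpoint term: (f(2) + f(23))/2 = (0.125000 + 8.21895e-05)/2 = 0.0625411.
So far: 0.186596.
k=1: B_{2}/(2)! × [f^{(1)}(23) − f^{(1)}(2)] = 1/12 × (-1.07204e-05 − (-0.187500)) = 0.0156241.
Partial sum through k=1: 0.202220.
k=2: B_{4}/(4)! × [f^{(3)}(23) − f^{(3)}(2)] = −1/720 × (-4.05307e-07 − (-0.937500)) = -0.00130208.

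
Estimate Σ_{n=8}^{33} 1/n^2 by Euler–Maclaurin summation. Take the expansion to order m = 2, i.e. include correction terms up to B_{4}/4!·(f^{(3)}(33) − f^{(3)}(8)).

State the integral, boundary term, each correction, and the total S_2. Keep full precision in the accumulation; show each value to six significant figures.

S_2 ≈ 0.103288

∫_8^33 1/x^2 dx evaluates to 0.0946970.
Endpoint term: (f(8) + f(33))/2 = (0.0156250 + 0.000918274)/2 = 0.00827164.
Running total after boundary: 0.102969.
Correction k=1: B_{2}/2! · (f^{(1)}(33) − f^{(1)}(8)) = 1/12 · (-5.56529e-05 − (-0.00390625)) = 0.000320883.
After k=1: 0.103289.
Correction k=2: B_{4}/4! · (f^{(3)}(33) − f^{(3)}(8)) = −1/720 · (-6.13256e-07 − (-0.000732422)) = -1.01640e-06.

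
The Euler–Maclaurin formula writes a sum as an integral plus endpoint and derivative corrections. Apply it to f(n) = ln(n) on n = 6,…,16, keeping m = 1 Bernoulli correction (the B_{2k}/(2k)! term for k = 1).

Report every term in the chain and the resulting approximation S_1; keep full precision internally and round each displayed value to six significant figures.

Integral: ∫_6^16 ln(x) dx = 23.6109.
½[f(6) + f(16)] = ½[1.79176 + 2.77259] = 2.28217.
Integral + boundary = 25.8930.
k=1: B_{2}/(2)! × [f^{(1)}(16) − f^{(1)}(6)] = 1/12 × (0.0625000 − 0.166667) = -0.00868056.

S_1 ≈ 25.8844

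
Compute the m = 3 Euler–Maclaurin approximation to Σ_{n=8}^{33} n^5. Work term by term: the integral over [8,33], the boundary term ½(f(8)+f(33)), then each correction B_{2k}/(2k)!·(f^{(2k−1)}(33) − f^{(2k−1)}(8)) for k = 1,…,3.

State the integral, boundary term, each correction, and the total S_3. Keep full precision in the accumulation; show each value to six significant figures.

S_3 ≈ 2.35277e+08

Integral: ∫_8^33 x^5 dx = 2.15201e+08.
Boundary: ½(f(8) + f(33)) = ½(32768.0 + 3.91354e+07) = 1.95841e+07.
So far: 2.34785e+08.
k=1: B_{2}/(2)! × [f^{(1)}(33) − f^{(1)}(8)] = 1/12 × (5.92960e+06 − 20480.0) = 492427.
Partial sum through k=1: 2.35277e+08.
k=2: B_{4}/(4)! × [f^{(3)}(33) − f^{(3)}(8)] = −1/720 × (65340.0 − 3840.00) = -85.4167.
Partial sum through k=2: 2.35277e+08.
k=3: B_{6}/(6)! × [f^{(5)}(33) − f^{(5)}(8)] = 1/30240 × (120.000 − 120.000) = 0.00000.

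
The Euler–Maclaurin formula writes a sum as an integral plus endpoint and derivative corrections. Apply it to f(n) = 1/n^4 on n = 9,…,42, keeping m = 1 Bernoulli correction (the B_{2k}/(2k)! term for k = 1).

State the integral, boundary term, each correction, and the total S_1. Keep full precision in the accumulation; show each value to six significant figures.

Integral: ∫_9^42 1/x^4 dx = 0.000452748.
Endpoint term: (f(9) + f(42))/2 = (0.000152416 + 3.21368e-07)/2 = 7.63686e-05.
Running total after boundary: 0.000529117.
Order-1 term: 1/12 · (-3.06065e-08 − (-6.77404e-05)) = 5.64248e-06.

S_1 ≈ 0.000534759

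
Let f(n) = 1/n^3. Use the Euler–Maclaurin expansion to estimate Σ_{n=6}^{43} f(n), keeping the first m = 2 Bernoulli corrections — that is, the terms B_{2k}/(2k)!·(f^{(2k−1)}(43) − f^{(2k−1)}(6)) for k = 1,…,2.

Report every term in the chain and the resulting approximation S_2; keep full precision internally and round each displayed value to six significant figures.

S_2 ≈ 0.0161306

Integral: ∫_6^43 1/x^3 dx = 0.0136185.
Endpoint term: (f(6) + f(43))/2 = (0.00462963 + 1.25775e-05)/2 = 0.00232110.
So far: 0.0159396.
Order-1 term: 1/12 · (-8.77501e-07 − (-0.00231481)) = 0.000192828.
Partial sum through k=1: 0.0161324.
Order-2 term: −1/720 · (-9.49162e-09 − (-0.00128601)) = -1.78611e-06.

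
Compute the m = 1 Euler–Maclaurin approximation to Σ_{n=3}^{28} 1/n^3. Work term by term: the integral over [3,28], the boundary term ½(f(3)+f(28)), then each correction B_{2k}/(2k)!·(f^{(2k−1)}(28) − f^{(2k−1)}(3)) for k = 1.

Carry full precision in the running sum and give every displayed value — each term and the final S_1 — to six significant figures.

Integral: ∫_3^28 1/x^3 dx = 0.0549178.
Boundary: ½(f(3) + f(28)) = ½(0.0370370 + 4.55539e-05) = 0.0185413.
Running total after boundary: 0.0734591.
k=1: B_{2}/(2)! × [f^{(1)}(28) − f^{(1)}(3)] = 1/12 × (-4.88078e-06 − (-0.0370370)) = 0.00308601.

S_1 ≈ 0.0765451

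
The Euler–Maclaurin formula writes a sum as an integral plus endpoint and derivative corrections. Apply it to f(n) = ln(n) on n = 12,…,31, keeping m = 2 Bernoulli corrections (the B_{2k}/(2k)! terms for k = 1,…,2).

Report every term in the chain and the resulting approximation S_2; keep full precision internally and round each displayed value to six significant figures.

S_2 ≈ 60.5899

The integral term ∫_12^31 ln(x) dx = 57.6347.
Endpoint term: (f(12) + f(31))/2 = (2.48491 + 3.43399)/2 = 2.95945.
Running total after boundary: 60.5942.
Order-1 term: 1/12 · (0.0322581 − 0.0833333) = -0.00425627.
Partial sum through k=1: 60.5899.
Order-2 term: −1/720 · (6.71344e-05 − 0.00115741) = 1.51427e-06.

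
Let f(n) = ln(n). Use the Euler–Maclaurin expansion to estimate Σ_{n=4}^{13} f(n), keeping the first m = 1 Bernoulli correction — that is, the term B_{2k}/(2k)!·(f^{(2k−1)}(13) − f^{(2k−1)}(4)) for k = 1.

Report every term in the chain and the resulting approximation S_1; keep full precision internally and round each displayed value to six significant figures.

S_1 ≈ 20.7604

The integral term ∫_4^13 ln(x) dx = 18.7992.
Boundary: ½(f(4) + f(13)) = ½(1.38629 + 2.56495) = 1.97562.
So far: 20.7748.
k=1: B_{2}/(2)! × [f^{(1)}(13) − f^{(1)}(4)] = 1/12 × (0.0769231 − 0.250000) = -0.0144231.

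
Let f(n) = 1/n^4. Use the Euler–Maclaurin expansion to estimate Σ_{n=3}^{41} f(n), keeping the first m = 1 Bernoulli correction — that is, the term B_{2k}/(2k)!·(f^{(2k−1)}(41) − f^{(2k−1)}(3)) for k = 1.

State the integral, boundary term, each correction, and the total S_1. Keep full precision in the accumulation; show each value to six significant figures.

Integral: ∫_3^41 1/x^4 dx = 0.0123408.
½[f(3) + f(41)] = ½[0.0123457 + 3.53887e-07] = 0.00617302.
Integral + boundary = 0.0185139.
k=1: B_{2}/(2)! × [f^{(1)}(41) − f^{(1)}(3)] = 1/12 × (-3.45256e-08 − (-0.0164609)) = 0.00137174.

S_1 ≈ 0.0198856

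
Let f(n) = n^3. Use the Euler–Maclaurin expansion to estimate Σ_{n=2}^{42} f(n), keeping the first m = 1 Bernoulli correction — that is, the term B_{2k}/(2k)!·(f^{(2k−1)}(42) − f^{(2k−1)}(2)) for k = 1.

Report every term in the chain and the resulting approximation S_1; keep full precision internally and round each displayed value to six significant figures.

∫_2^42 x^3 dx evaluates to 777920.
Boundary: ½(f(2) + f(42)) = ½(8.00000 + 74088.0) = 37048.0.
Integral + boundary = 814968.
Order-1 term: 1/12 · (5292.00 − 12.0000) = 440.000.

S_1 ≈ 815408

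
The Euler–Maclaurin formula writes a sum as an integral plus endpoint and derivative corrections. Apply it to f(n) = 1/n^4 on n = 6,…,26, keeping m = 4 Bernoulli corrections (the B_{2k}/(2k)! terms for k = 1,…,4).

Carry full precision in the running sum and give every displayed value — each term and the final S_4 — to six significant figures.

∫_6^26 1/x^4 dx evaluates to 0.00152424.
Boundary: ½(f(6) + f(26)) = ½(0.000771605 + 2.18830e-06) = 0.000386897.
Running total after boundary: 0.00191114.
Correction k=1: B_{2}/2! · (f^{(1)}(26) − f^{(1)}(6)) = 1/12 · (-3.36661e-07 − (-0.000514403)) = 4.28389e-05.
Partial sum through k=1: 0.00195398.
Correction k=2: B_{4}/4! · (f^{(3)}(26) − f^{(3)}(6)) = −1/720 · (-1.49406e-08 − (-0.000428669)) = -5.95353e-07.
Partial sum through k=2: 0.00195338.
Correction k=3: B_{6}/6! · (f^{(5)}(26) − f^{(5)}(6)) = 1/30240 · (-1.23768e-09 − (-0.000666819)) = 2.20509e-08.
Partial sum through k=3: 0.00195341.
Correction k=4: B_{8}/8! · (f^{(7)}(26) − f^{(7)}(6)) = −1/1209600 · (-1.64780e-10 − (-0.00166705)) = -1.37818e-09.

S_4 ≈ 0.00195341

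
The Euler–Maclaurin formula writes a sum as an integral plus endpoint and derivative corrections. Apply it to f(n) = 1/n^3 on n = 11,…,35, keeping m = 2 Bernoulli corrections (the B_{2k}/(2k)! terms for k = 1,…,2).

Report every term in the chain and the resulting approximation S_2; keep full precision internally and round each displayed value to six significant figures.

Integral: ∫_11^35 1/x^3 dx = 0.00372407.
Boundary: ½(f(11) + f(35)) = ½(0.000751315 + 2.33236e-05) = 0.000387319.
So far: 0.00411139.
Order-1 term: 1/12 · (-1.99917e-06 − (-0.000204904)) = 1.69087e-05.
After k=1: 0.00412830.
Order-2 term: −1/720 · (-3.26395e-08 − (-3.38684e-05)) = -4.69942e-08.

S_2 ≈ 0.00412825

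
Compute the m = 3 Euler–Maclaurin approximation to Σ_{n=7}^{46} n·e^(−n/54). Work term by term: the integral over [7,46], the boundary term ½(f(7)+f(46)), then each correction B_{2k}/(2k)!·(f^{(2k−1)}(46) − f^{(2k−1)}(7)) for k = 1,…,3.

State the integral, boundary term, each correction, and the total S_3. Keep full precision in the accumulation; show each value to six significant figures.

S_3 ≈ 602.576

Integral: ∫_7^46 x·e^(−x/54) dx = 589.747.
½[f(7) + f(46)] = ½[6.14894 + 19.6247] = 12.8868.
Running total after boundary: 602.634.
Correction k=1: B_{2}/2! · (f^{(1)}(46) − f^{(1)}(7)) = 1/12 · (0.0632036 − 0.764551) = -0.0584456.
Partial sum through k=1: 602.576.
Correction k=2: B_{4}/4! · (f^{(3)}(46) − f^{(3)}(7)) = −1/720 · (0.000314284 − 0.000864675) = 7.64432e-07.
Partial sum through k=2: 602.576.
Correction k=3: B_{6}/6! · (f^{(5)}(46) − f^{(5)}(7)) = 1/30240 · (2.08125e-07 − 5.03141e-07) = -9.75581e-12.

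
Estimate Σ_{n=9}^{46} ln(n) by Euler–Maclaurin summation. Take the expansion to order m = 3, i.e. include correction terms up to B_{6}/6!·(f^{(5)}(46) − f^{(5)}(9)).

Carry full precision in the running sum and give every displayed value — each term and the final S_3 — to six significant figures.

Integral: ∫_9^46 ln(x) dx = 119.342.
Boundary: ½(f(9) + f(46)) = ½(2.19722 + 3.82864) = 3.01293.
Running total after boundary: 122.355.
Order-1 term: 1/12 · (0.0217391 − 0.111111) = -0.00744767.
After k=1: 122.348.
Order-2 term: −1/720 · (2.05474e-05 − 0.00274348) = 3.78186e-06.
After k=2: 122.348.
Order-3 term: 1/30240 · (1.16526e-07 − 0.000406442) = -1.34367e-08.

S_3 ≈ 122.348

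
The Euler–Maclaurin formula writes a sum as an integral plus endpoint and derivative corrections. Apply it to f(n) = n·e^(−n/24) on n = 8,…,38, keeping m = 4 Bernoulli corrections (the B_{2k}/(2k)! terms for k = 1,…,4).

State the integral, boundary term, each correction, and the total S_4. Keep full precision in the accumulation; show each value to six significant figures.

Integral: ∫_8^38 x·e^(−x/24) dx = 244.825.
½[f(8) + f(38)] = ½[5.73225 + 7.80101] = 6.76663.
Running total after boundary: 251.592.
Correction k=1: B_{2}/2! · (f^{(1)}(38) − f^{(1)}(8)) = 1/12 · (-0.119752 − 0.477688) = -0.0497867.
After k=1: 251.542.
Correction k=2: B_{4}/4! · (f^{(3)}(38) − f^{(3)}(8)) = −1/720 · (0.000504908 − 0.00331727) = 3.90606e-06.
After k=2: 251.542.
Correction k=3: B_{6}/6! · (f^{(5)}(38) − f^{(5)}(8)) = 1/30240 · (2.11410e-06 − 1.00785e-05) = -2.63374e-10.
After k=3: 251.542.
Correction k=4: B_{8}/8! · (f^{(7)}(38) − f^{(7)}(8)) = −1/1209600 · (5.81878e-09 − 2.49963e-08) = 1.58545e-14.

S_4 ≈ 251.542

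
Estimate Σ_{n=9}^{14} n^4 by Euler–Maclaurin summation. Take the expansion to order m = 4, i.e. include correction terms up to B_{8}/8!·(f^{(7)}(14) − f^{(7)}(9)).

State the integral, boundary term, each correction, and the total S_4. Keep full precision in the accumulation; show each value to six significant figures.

S_4 ≈ 118915

The integral term ∫_9^14 x^4 dx = 95755.0.
Boundary: ½(f(9) + f(14)) = ½(6561.00 + 38416.0) = 22488.5.
So far: 118244.
k=1: B_{2}/(2)! × [f^{(1)}(14) − f^{(1)}(9)] = 1/12 × (10976.0 − 2916.00) = 671.667.
Running total after k=1: 118915.
k=2: B_{4}/(4)! × [f^{(3)}(14) − f^{(3)}(9)] = −1/720 × (336.000 − 216.000) = -0.166667.
Running total after k=2: 118915.
k=3: B_{6}/(6)! × [f^{(5)}(14) − f^{(5)}(9)] = 1/30240 × (0.00000 − 0.00000) = 0.00000.
Running total after k=3: 118915.
k=4: B_{8}/(8)! × [f^{(7)}(14) − f^{(7)}(9)] = −1/1209600 × (0.00000 − 0.00000) = 0.00000.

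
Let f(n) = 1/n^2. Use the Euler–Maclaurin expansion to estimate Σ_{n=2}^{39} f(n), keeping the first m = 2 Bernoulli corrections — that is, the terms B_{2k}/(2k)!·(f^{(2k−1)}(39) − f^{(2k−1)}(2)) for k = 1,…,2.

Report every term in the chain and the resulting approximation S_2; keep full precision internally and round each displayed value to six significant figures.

∫_2^39 1/x^2 dx evaluates to 0.474359.
Boundary: ½(f(2) + f(39)) = ½(0.250000 + 0.000657462) = 0.125329.
So far: 0.599688.
k=1: B_{2}/(2)! × [f^{(1)}(39) − f^{(1)}(2)] = 1/12 × (-3.37160e-05 − (-0.250000)) = 0.0208305.
After k=1: 0.620518.
k=2: B_{4}/(4)! × [f^{(3)}(39) − f^{(3)}(2)] = −1/720 × (-2.66004e-07 − (-0.750000)) = -0.00104167.

S_2 ≈ 0.619477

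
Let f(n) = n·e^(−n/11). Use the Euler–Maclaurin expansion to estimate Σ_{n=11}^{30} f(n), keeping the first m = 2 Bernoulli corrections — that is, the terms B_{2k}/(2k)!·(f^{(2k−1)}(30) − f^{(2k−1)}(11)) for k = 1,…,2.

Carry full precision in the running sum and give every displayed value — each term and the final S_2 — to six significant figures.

S_2 ≈ 62.5275

Integral: ∫_11^30 x·e^(−x/11) dx = 59.5326.
Boundary: ½(f(11) + f(30)) = ½(4.04667 + 1.96192) = 3.00430.
Integral + boundary = 62.5369.
Order-1 term: 1/12 · (-0.112959 − 0.00000) = -0.00941326.
After k=1: 62.5275.
Order-2 term: −1/720 · (0.000147402 − 0.00608065) = 8.24062e-06.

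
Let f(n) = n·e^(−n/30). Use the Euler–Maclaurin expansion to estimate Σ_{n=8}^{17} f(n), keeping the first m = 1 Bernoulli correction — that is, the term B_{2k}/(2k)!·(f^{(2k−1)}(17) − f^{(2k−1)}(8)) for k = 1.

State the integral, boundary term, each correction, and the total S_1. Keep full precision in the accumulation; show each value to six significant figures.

S_1 ≈ 80.9654

∫_8^17 x·e^(−x/30) dx evaluates to 73.1050.
Boundary: ½(f(8) + f(17)) = ½(6.12743 + 9.64603) = 7.88673.
Running total after boundary: 80.9918.
Correction k=1: B_{2}/2! · (f^{(1)}(17) − f^{(1)}(8)) = 1/12 · (0.245879 − 0.561681) = -0.0263168.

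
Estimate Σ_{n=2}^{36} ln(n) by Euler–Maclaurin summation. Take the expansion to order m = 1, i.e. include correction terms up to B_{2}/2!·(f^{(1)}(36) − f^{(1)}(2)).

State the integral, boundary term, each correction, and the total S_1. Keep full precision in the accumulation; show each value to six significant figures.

∫_2^36 ln(x) dx evaluates to 93.6204.
Boundary: ½(f(2) + f(36)) = ½(0.693147 + 3.58352) = 2.13833.
Integral + boundary = 95.7587.
k=1: B_{2}/(2)! × [f^{(1)}(36) − f^{(1)}(2)] = 1/12 × (0.0277778 − 0.500000) = -0.0393519.

S_1 ≈ 95.7194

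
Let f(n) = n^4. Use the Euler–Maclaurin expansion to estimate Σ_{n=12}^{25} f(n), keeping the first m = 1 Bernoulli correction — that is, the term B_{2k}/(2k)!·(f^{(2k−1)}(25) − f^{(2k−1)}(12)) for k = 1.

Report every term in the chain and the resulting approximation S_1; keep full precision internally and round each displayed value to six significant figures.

S_1 ≈ 2.11367e+06

The integral term ∫_12^25 x^4 dx = 1.90336e+06.
Endpoint term: (f(12) + f(25))/2 = (20736.0 + 390625)/2 = 205680.
Integral + boundary = 2.10904e+06.
Order-1 term: 1/12 · (62500.0 − 6912.00) = 4632.33.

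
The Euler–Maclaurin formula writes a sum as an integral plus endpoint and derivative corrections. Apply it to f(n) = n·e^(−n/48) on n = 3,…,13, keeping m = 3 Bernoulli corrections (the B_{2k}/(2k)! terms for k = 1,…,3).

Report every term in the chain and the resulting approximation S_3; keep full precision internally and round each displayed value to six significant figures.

The integral term ∫_3^13 x·e^(−x/48) dx = 66.3699.
½[f(3) + f(13)] = ½[2.81824 + 9.91567] = 6.36695.
Integral + boundary = 72.7368.
k=1: B_{2}/(2)! × [f^{(1)}(13) − f^{(1)}(3)] = 1/12 × (0.556167 − 0.880700) = -0.0270444.
After k=1: 72.7098.
k=2: B_{4}/(4)! × [f^{(3)}(13) − f^{(3)}(3)] = −1/720 × (0.000903496 − 0.00119771) = 4.08632e-07.
After k=2: 72.7098.
k=3: B_{6}/(6)! × [f^{(5)}(13) − f^{(5)}(3)] = 1/30240 × (6.79514e-07 − 8.73773e-07) = -6.42393e-12.

S_3 ≈ 72.7098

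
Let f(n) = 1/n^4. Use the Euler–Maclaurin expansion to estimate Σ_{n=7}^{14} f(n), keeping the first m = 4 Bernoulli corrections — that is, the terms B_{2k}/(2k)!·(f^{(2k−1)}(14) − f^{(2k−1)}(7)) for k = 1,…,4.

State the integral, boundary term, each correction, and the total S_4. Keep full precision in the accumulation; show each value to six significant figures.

S_4 ≈ 0.00109062

Integral: ∫_7^14 1/x^4 dx = 0.000850340.
Boundary: ½(f(7) + f(14)) = ½(0.000416493 + 2.60308e-05) = 0.000221262.
Integral + boundary = 0.00107160.
Order-1 term: 1/12 · (-7.43738e-06 − (-0.000237996)) = 1.92132e-05.
Running total after k=1: 0.00109082.
Order-2 term: −1/720 · (-1.13837e-06 − (-0.000145712)) = -2.00797e-07.
Running total after k=2: 0.00109061.
Order-3 term: 1/30240 · (-3.25250e-07 − (-0.000166528)) = 5.49612e-09.
Running total after k=3: 0.00109062.
Order-4 term: −1/1209600 · (-1.49349e-07 − (-0.000305868)) = -2.52743e-10.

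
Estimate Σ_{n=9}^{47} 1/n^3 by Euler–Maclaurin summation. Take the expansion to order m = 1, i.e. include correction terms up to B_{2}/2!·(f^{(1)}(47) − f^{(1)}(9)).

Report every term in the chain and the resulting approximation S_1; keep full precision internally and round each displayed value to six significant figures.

S_1 ≈ 0.00667523

The integral term ∫_9^47 1/x^3 dx = 0.00594649.
Endpoint term: (f(9) + f(47))/2 = (0.00137174 + 9.63178e-06)/2 = 0.000690687.
Integral + boundary = 0.00663718.
Order-1 term: 1/12 · (-6.14794e-07 − (-0.000457247)) = 3.80527e-05.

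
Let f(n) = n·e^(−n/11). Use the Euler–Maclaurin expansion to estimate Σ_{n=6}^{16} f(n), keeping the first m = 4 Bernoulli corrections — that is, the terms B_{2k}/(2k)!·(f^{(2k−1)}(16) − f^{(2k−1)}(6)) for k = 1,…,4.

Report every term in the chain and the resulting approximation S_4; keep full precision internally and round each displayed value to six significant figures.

S_4 ≈ 42.6057

∫_6^16 x·e^(−x/11) dx evaluates to 39.0297.
½[f(6) + f(16)] = ½[3.47747 + 3.73610] = 3.60679.
So far: 42.6365.
Order-1 term: 1/12 · (-0.106139 − 0.263445) = -0.0307987.
After k=1: 42.6057.
Order-2 term: −1/720 · (0.00298243 − 0.0117570) = 1.21870e-05.
After k=2: 42.6057.
Order-3 term: 1/30240 · (5.65458e-05 − 0.000176338) = -3.96137e-09.
After k=3: 42.6057.
Order-4 term: −1/1209600 · (7.30937e-07 − 2.11165e-06) = 1.14146e-12.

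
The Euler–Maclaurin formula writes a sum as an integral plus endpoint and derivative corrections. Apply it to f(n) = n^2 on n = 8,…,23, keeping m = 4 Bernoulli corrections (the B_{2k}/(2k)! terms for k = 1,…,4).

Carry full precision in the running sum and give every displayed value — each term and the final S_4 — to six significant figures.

S_4 ≈ 4184.00

Integral: ∫_8^23 x^2 dx = 3885.00.
Endpoint term: (f(8) + f(23))/2 = (64.0000 + 529.000)/2 = 296.500.
Integral + boundary = 4181.50.
k=1: B_{2}/(2)! × [f^{(1)}(23) − f^{(1)}(8)] = 1/12 × (46.0000 − 16.0000) = 2.50000.
After k=1: 4184.00.
k=2: B_{4}/(4)! × [f^{(3)}(23) − f^{(3)}(8)] = −1/720 × (0.00000 − 0.00000) = 0.00000.
After k=2: 4184.00.
k=3: B_{6}/(6)! × [f^{(5)}(23) − f^{(5)}(8)] = 1/30240 × (0.00000 − 0.00000) = 0.00000.
After k=3: 4184.00.
k=4: B_{8}/(8)! × [f^{(7)}(23) − f^{(7)}(8)] = −1/1209600 × (0.00000 − 0.00000) = 0.00000.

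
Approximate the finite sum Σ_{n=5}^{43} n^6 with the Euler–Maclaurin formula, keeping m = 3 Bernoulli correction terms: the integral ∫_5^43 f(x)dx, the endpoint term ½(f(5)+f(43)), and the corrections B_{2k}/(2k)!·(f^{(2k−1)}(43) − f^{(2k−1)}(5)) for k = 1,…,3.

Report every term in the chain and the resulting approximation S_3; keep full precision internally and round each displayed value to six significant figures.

Integral: ∫_5^43 x^6 dx = 3.88312e+10.
Endpoint term: (f(5) + f(43))/2 = (15625.0 + 6.32136e+09)/2 = 3.16069e+09.
So far: 4.19919e+10.
Order-1 term: 1/12 · (8.82051e+08 − 18750.0) = 7.35027e+07.
Partial sum through k=1: 4.20654e+10.
Order-2 term: −1/720 · (9.54084e+06 − 15000.0) = -13230.3.
Partial sum through k=2: 4.20654e+10.
Order-3 term: 1/30240 · (30960.0 − 3600.00) = 0.904762.

S_3 ≈ 4.20654e+10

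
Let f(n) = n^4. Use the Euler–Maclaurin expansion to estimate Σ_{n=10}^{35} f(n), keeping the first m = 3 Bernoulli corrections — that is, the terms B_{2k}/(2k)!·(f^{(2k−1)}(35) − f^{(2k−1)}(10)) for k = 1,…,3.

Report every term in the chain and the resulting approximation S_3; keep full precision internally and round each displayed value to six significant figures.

∫_10^35 x^4 dx evaluates to 1.04844e+07.
Boundary: ½(f(10) + f(35)) = ½(10000.0 + 1.50062e+06) = 755312.
Running total after boundary: 1.12397e+07.
k=1: B_{2}/(2)! × [f^{(1)}(35) − f^{(1)}(10)] = 1/12 × (171500 − 4000.00) = 13958.3.
After k=1: 1.12536e+07.
k=2: B_{4}/(4)! × [f^{(3)}(35) − f^{(3)}(10)] = −1/720 × (840.000 − 240.000) = -0.833333.
After k=2: 1.12536e+07.
k=3: B_{6}/(6)! × [f^{(5)}(35) − f^{(5)}(10)] = 1/30240 × (0.00000 − 0.00000) = 0.00000.

S_3 ≈ 1.12536e+07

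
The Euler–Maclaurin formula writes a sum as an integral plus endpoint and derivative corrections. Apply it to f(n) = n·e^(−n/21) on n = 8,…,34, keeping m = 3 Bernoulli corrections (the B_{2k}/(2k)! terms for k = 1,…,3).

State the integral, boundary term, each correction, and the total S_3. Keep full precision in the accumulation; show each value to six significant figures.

S_3 ≈ 193.339

Integral: ∫_8^34 x·e^(−x/21) dx = 187.284.
Endpoint term: (f(8) + f(34))/2 = (5.46568 + 6.73497)/2 = 6.10033.
Running total after boundary: 193.385.
Correction k=1: B_{2}/2! · (f^{(1)}(34) − f^{(1)}(8)) = 1/12 · (-0.122625 − 0.422940) = -0.0454638.
Partial sum through k=1: 193.339.
Correction k=2: B_{4}/4! · (f^{(3)}(34) − f^{(3)}(8)) = −1/720 · (0.000620293 − 0.00405751) = 4.77391e-06.
Partial sum through k=2: 193.339.
Correction k=3: B_{6}/6! · (f^{(5)}(34) − f^{(5)}(8)) = 1/30240 · (3.44365e-06 − 1.62267e-05) = -4.22719e-10.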